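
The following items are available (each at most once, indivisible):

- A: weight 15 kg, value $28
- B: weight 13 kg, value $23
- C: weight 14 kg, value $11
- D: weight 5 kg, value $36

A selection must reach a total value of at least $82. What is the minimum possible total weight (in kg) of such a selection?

33

Subsets with value ≥ 82, sorted by total weight:
- A+B+D: weight 33, value 87
- A+B+C+D: weight 47, value 98
Minimum weight: 33 kg.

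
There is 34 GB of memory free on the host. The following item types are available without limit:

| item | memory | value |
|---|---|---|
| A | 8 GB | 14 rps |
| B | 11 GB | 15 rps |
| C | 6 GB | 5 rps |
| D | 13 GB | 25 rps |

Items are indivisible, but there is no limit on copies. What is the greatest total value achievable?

Best value-per-unit is D at 25/13; filling with it alone gives 2×25 = 50.
Optimal mix: 1×A + 2×D → memory 34, value 64.

64 rps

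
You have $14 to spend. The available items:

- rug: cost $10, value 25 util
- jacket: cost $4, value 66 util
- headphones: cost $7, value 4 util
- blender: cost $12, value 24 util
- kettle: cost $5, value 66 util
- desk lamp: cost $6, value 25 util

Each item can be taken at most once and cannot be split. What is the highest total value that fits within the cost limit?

This is a 0/1 knapsack; check combinations near the capacity.
- jacket+kettle: cost 4+5=9, value 66+66=132
- jacket+desk lamp: cost 4+6=10, value 66+25=91
- kettle+desk lamp: cost 5+6=11, value 66+25=91
- rug+jacket: cost 10+4=14, value 25+66=91
Best: 132 util.

132 util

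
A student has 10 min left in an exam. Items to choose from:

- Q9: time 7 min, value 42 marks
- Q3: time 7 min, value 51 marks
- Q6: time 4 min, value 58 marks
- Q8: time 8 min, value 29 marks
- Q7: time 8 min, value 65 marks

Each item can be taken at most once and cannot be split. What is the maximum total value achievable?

This is a 0/1 knapsack; check combinations near the capacity.
- Q7: time 8, value 65
- Q6: time 4, value 58
- Q3: time 7, value 51
- Q9: time 7, value 42
- Q8: time 8, value 29
Best: 65 marks.

65 marks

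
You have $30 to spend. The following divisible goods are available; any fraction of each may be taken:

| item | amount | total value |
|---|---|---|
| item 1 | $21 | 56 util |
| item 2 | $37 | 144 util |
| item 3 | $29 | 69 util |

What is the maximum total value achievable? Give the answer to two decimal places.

116.76

Take in order of value per unit:
- item 2 (144/37 per unit): 30 of 37 → value 30×144/37 = 116.7568, running total 116.76
Total 116.76.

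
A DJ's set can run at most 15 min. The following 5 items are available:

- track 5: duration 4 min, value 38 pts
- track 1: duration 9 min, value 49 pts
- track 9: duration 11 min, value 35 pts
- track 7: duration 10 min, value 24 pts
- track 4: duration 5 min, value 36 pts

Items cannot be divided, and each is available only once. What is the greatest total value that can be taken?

This is a 0/1 knapsack; check combinations near the capacity.
- track 5+track 1: duration 4+9=13, value 38+49=87
- track 1+track 4: duration 9+5=14, value 49+36=85
- track 5+track 4: duration 4+5=9, value 38+36=74
- track 5+track 9: duration 4+11=15, value 38+35=73
Best: 87 pts.

87 pts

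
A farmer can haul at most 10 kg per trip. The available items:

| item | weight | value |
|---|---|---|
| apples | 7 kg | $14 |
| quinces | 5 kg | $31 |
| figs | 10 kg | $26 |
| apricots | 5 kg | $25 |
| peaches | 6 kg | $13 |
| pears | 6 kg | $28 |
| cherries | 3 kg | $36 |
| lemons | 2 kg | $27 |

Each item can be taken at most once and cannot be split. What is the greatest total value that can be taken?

Check high-value combinations within 10 kg:
- quinces+cherries+lemons: weight 5+3+2=10, value 31+36+27=94
- apricots+cherries+lemons: weight 5+3+2=10, value 25+36+27=88
- quinces+cherries: weight 5+3=8, value 31+36=67
Best: $94.

$94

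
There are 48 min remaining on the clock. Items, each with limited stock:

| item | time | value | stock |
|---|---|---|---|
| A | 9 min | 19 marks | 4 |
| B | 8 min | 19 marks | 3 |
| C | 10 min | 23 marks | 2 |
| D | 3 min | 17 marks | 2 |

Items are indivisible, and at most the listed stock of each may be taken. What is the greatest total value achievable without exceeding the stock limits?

129 marks

Best selections within time 48 and stock limits:
- 2×A + 3×B + 2×D: time 48, value 129
- 3×B + 2×C + 1×D: time 47, value 120
- 1×A + 2×B + 2×C + 1×D: time 48, value 120
- 2×B + 2×C + 2×D: time 42, value 118
Best: 129 marks.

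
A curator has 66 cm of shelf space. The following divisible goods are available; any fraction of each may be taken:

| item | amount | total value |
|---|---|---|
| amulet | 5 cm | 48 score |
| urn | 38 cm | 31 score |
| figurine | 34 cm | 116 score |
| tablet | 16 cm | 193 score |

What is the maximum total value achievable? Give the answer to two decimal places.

Take in order of value per unit:
- tablet (193/16 per unit): all 16 → value 193, running total 193.00
- amulet (48/5 per unit): all 5 → value 48, running total 241.00
- figurine (116/34 per unit): all 34 → value 116, running total 357.00
- urn (31/38 per unit): 11 of 38 → value 11×31/38 = 8.9737, running total 365.97
Total 365.97.

365.97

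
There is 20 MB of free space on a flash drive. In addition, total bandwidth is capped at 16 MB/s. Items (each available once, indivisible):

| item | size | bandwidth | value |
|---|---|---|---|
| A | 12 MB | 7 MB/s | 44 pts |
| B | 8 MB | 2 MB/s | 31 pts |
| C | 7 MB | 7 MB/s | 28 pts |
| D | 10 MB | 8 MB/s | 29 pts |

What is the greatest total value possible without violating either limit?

75 pts

Feasible sets respecting both limits:
- A+B: size 20, bandwidth 9, value 75
- A+C: size 19, bandwidth 14, value 72
- B+D: size 18, bandwidth 10, value 60
Best: 75 pts.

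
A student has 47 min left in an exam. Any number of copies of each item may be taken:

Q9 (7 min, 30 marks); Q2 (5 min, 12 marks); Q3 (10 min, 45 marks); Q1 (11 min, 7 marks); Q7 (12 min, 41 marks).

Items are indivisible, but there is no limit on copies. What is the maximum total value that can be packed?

210 marks

Best value-per-unit is Q3 at 45/10; filling with it alone gives 4×45 = 180.
Optimal mix: 1×Q9 + 4×Q3 → time 47, value 210.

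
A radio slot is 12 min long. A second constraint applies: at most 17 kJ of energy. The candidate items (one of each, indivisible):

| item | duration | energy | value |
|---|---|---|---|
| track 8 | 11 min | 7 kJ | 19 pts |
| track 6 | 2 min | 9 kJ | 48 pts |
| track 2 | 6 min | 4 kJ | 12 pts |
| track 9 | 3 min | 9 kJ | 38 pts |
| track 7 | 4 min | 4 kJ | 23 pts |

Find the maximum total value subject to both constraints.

Feasible sets respecting both limits:
- track 6+track 2+track 7: duration 12, energy 17, value 83
- track 6+track 7: duration 6, energy 13, value 71
- track 9+track 7: duration 7, energy 13, value 61
Best: 83 pts.

83 pts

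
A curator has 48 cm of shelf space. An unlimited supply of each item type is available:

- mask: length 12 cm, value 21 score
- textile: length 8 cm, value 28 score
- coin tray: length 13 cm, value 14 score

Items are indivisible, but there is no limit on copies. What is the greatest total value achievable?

168 score

Best value-per-unit is textile at 28/8, and filling with it alone uses length 6×8=48. No mix of the others beats 6×28 = 168.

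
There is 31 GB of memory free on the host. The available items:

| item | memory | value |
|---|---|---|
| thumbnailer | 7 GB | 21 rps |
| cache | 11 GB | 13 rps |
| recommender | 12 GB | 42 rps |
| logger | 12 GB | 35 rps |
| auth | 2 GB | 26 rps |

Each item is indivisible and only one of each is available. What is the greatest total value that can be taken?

103 rps

Check high-value combinations within 31 GB:
- recommender+logger+auth: memory 12+12+2=26, value 42+35+26=103
- thumbnailer+recommender+logger: memory 7+12+12=31, value 21+42+35=98
- thumbnailer+recommender+auth: memory 7+12+2=21, value 21+42+26=89
- thumbnailer+logger+auth: memory 7+12+2=21, value 21+35+26=82
Best: 103 rps.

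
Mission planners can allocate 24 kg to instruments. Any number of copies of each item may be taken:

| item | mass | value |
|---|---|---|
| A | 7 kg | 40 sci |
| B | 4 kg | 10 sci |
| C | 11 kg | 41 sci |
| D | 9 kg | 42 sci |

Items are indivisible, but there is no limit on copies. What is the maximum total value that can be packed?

122 sci

Best value-per-unit is A at 40/7; filling with it alone gives 3×40 = 120.
Optimal mix: 2×A + 1×D → mass 23, value 122.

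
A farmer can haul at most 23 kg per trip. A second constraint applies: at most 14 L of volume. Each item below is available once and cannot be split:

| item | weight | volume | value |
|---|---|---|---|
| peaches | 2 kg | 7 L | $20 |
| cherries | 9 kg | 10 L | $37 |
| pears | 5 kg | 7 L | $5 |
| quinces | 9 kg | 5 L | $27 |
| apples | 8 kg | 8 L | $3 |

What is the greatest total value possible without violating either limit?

$47

Feasible sets respecting both limits:
- peaches+quinces: weight 11, volume 12, value 47
- cherries: weight 9, volume 10, value 37
- pears+quinces: weight 14, volume 12, value 32
- quinces+apples: weight 17, volume 13, value 30
Best: $47.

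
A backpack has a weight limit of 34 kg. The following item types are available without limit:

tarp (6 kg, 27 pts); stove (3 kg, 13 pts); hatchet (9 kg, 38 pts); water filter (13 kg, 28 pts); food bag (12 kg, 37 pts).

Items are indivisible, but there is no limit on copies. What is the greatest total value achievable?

148 pts

Best value-per-unit is tarp at 27/6; filling with it alone gives 5×27 = 135.
Optimal mix: 5×tarp + 1×stove → weight 33, value 148.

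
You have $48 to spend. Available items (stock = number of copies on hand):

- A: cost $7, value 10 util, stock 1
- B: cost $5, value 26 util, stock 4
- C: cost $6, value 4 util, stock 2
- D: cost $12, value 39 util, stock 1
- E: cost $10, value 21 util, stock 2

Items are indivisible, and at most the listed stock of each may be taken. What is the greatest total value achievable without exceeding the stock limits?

Top feasible selections:
- 4×B + 1×C + 1×D + 1×E: cost 48, value 168
- 4×B + 1×D + 1×E: cost 42, value 164
- 3×B + 1×D + 2×E: cost 47, value 159
- 1×A + 4×B + 1×C + 1×D: cost 45, value 157
Best: 168 util.

168 util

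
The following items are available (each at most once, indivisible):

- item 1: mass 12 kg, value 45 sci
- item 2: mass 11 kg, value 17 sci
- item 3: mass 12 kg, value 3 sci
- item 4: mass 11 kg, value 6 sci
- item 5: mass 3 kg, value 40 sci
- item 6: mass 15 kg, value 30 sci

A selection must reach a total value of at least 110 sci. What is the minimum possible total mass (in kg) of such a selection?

30

Subsets with value ≥ 110, sorted by total mass:
- item 1+item 5+item 6: mass 30, value 115
- item 1+item 2+item 5+item 6: mass 41, value 132
- item 1+item 4+item 5+item 6: mass 41, value 121
- item 1+item 3+item 5+item 6: mass 42, value 118
Minimum mass: 30 kg.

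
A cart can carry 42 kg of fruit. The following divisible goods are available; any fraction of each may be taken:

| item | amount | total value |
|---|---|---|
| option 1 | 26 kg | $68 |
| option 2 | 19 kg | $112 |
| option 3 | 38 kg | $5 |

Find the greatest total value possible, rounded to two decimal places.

172.15

Take in order of value per unit:
- option 2 (112/19 per unit): all 19 → value 112, running total 112.00
- option 1 (68/26 per unit): 23 of 26 → value 23×68/26 = 60.1538, running total 172.15
Total 172.15.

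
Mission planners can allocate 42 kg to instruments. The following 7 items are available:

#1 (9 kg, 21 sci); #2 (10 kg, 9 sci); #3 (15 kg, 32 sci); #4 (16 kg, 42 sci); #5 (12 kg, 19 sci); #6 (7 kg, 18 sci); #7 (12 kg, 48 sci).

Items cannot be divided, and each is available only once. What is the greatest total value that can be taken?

111 sci

This is a 0/1 knapsack; check combinations near the capacity.
- #1+#4+#7: mass 9+16+12=37, value 21+42+48=111
- #4+#5+#7: mass 16+12+12=40, value 42+19+48=109
- #4+#6+#7: mass 16+7+12=35, value 42+18+48=108
- #1+#5+#6+#7: mass 9+12+7+12=40, value 21+19+18+48=106
Best: 111 sci.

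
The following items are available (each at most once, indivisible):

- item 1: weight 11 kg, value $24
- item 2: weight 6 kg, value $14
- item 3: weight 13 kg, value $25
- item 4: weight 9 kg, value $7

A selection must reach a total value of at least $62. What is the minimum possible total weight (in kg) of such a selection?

30

Subsets with value ≥ 62, sorted by total weight:
- item 1+item 2+item 3: weight 30, value 63
- item 1+item 2+item 3+item 4: weight 39, value 70
Minimum weight: 30 kg.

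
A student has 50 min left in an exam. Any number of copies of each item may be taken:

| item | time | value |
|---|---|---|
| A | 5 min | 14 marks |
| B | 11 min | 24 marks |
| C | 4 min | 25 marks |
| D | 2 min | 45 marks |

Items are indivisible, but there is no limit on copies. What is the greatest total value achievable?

Best value-per-unit is D at 45/2, and filling with it alone uses time 25×2=50. No mix of the others beats 25×45 = 1125.

1125 marks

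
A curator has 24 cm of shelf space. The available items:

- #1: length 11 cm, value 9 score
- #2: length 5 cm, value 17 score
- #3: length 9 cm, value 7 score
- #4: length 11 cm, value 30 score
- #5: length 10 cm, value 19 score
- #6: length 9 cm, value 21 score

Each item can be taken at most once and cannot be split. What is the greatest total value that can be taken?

57 score

Check high-value combinations within 24 cm:
- #2+#5+#6: length 5+10+9=24, value 17+19+21=57
- #4+#6: length 11+9=20, value 30+21=51
- #4+#5: length 11+10=21, value 30+19=49
Best: 57 score.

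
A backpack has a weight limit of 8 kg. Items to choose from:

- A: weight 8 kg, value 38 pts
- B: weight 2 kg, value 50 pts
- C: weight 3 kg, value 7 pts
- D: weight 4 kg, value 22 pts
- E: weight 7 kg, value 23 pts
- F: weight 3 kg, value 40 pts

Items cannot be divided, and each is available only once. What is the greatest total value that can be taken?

97 pts

Check high-value combinations within 8 kg:
- B+C+F: weight 2+3+3=8, value 50+7+40=97
- B+F: weight 2+3=5, value 50+40=90
- B+D: weight 2+4=6, value 50+22=72
- D+F: weight 4+3=7, value 22+40=62
Best: 97 pts.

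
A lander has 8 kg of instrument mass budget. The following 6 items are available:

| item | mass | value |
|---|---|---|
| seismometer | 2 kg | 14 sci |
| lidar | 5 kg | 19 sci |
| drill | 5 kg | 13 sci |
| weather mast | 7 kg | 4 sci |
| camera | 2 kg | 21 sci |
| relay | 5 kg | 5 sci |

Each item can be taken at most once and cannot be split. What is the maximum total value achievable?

Check high-value combinations within 8 kg:
- lidar+camera: mass 5+2=7, value 19+21=40
- seismometer+camera: mass 2+2=4, value 14+21=35
- drill+camera: mass 5+2=7, value 13+21=34
- seismometer+lidar: mass 2+5=7, value 14+19=33
Best: 40 sci.

40 sci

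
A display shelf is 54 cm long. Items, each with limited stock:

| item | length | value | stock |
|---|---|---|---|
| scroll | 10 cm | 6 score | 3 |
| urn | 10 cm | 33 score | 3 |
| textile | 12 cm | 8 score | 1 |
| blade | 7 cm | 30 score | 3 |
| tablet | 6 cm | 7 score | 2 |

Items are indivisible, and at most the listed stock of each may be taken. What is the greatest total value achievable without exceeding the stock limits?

Best selections within length 54 and stock limits:
- 3×urn + 3×blade: length 51, value 189
- 2×urn + 3×blade + 2×tablet: length 53, value 170
- 3×urn + 2×blade + 1×tablet: length 50, value 166
- 1×scroll + 3×urn + 2×blade: length 54, value 165
Best: 189 score.

189 score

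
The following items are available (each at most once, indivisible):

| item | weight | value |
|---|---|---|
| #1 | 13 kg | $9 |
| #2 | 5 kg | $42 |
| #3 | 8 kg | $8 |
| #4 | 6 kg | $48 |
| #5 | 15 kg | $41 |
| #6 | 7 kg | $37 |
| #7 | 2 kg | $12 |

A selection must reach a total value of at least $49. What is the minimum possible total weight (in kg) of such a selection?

7

Subsets with value ≥ 49, sorted by total weight:
- #2+#7: weight 7, value 54
- #4+#7: weight 8, value 60
- #6+#7: weight 9, value 49
- #2+#4: weight 11, value 90
Minimum weight: 7 kg.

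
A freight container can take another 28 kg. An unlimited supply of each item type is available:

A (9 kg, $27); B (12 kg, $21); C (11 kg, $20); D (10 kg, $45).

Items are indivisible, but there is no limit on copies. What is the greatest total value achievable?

Best value-per-unit is D at 45/10; filling with it alone gives 2×45 = 90.
Optimal mix: 2×A + 1×D → weight 28, value 99.

$99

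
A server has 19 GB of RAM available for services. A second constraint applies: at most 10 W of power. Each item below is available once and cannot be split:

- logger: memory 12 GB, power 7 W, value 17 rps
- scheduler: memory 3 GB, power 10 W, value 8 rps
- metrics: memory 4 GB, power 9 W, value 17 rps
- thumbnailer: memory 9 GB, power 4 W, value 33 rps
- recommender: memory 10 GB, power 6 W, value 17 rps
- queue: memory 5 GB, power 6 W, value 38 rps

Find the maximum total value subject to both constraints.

71 rps

Feasible sets respecting both limits:
- thumbnailer+queue: memory 14, power 10, value 71
- thumbnailer+recommender: memory 19, power 10, value 50
- queue: memory 5, power 6, value 38
Best: 71 rps.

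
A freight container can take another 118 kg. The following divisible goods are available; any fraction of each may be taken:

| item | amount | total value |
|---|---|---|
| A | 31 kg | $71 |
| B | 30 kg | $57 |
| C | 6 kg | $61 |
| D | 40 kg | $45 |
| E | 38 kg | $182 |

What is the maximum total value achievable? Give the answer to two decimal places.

Take in order of value per unit:
- C (61/6 per unit): all 6 → value 61, running total 61.00
- E (182/38 per unit): all 38 → value 182, running total 243.00
- A (71/31 per unit): all 31 → value 71, running total 314.00
- B (57/30 per unit): all 30 → value 57, running total 371.00
- D (45/40 per unit): 13 of 40 → value 13×45/40 = 14.6250, running total 385.63
Total 385.63.

385.63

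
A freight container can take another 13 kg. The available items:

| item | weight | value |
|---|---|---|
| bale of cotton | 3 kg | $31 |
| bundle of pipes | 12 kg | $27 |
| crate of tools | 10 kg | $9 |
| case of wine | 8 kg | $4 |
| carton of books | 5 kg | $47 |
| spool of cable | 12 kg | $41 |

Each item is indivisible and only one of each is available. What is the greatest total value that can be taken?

$78

Check high-value combinations within 13 kg:
- bale of cotton+carton of books: weight 3+5=8, value 31+47=78
- case of wine+carton of books: weight 8+5=13, value 4+47=51
- carton of books: weight 5, value 47
- spool of cable: weight 12, value 41
Best: $78.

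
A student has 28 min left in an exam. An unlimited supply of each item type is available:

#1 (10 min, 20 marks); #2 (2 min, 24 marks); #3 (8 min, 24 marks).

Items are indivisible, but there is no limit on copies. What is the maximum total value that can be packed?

Best value-per-unit is #2 at 24/2, and filling with it alone uses time 14×2=28. No mix of the others beats 14×24 = 336.

336 marks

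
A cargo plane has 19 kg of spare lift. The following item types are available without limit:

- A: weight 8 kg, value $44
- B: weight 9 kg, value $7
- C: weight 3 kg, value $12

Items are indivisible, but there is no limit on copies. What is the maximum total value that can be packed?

Best value-per-unit is A at 44/8; filling with it alone gives 2×44 = 88.
Optimal mix: 2×A + 1×C → weight 19, value 100.

$100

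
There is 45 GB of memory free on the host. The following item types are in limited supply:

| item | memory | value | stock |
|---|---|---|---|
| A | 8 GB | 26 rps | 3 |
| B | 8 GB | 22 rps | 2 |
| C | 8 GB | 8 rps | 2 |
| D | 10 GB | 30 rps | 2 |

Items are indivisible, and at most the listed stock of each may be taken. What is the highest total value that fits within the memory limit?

138 rps

Top feasible selections:
- 3×A + 2×D: memory 44, value 138
- 2×A + 1×B + 2×D: memory 44, value 134
- 3×A + 1×B + 1×D: memory 42, value 130
Best: 138 rps.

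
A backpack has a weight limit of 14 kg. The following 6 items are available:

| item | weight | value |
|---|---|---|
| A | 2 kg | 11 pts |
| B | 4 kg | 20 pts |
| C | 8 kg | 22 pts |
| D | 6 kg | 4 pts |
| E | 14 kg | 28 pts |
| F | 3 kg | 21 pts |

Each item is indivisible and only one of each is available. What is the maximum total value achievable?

Check high-value combinations within 14 kg:
- A+C+F: weight 2+8+3=13, value 11+22+21=54
- A+B+C: weight 2+4+8=14, value 11+20+22=53
- A+B+F: weight 2+4+3=9, value 11+20+21=52
Best: 54 pts.

54 pts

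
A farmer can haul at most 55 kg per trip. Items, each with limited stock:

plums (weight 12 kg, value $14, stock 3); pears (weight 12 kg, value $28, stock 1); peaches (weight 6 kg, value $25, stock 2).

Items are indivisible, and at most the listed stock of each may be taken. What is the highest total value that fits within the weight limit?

$106

Best selections within weight 55 and stock limits:
- 2×plums + 1×pears + 2×peaches: weight 48, value 106
- 3×plums + 1×pears + 1×peaches: weight 54, value 95
Best: $106.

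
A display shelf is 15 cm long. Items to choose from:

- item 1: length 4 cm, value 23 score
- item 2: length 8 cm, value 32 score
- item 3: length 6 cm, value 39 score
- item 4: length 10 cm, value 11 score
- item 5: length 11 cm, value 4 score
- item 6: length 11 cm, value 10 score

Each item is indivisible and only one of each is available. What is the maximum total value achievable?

71 score

Check high-value combinations within 15 cm:
- item 2+item 3: length 8+6=14, value 32+39=71
- item 1+item 3: length 4+6=10, value 23+39=62
- item 1+item 2: length 4+8=12, value 23+32=55
- item 3: length 6, value 39
Best: 71 score.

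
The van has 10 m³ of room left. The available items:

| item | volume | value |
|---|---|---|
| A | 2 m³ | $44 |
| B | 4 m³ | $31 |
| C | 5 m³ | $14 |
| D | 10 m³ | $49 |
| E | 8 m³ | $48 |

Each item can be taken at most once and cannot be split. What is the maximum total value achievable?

$92

Check high-value combinations within 10 m³:
- A+E: volume 2+8=10, value 44+48=92
- A+B: volume 2+4=6, value 44+31=75
- A+C: volume 2+5=7, value 44+14=58
- D: volume 10, value 49
- E: volume 8, value 48
Best: $92.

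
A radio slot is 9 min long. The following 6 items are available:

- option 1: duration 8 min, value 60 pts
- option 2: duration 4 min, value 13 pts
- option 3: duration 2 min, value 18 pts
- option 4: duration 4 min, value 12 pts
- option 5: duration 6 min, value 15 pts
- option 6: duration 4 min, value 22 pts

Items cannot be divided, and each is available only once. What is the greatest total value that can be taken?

60 pts

Check high-value combinations within 9 min:
- option 1: duration 8, value 60
- option 3+option 6: duration 2+4=6, value 18+22=40
- option 2+option 6: duration 4+4=8, value 13+22=35
Best: 60 pts.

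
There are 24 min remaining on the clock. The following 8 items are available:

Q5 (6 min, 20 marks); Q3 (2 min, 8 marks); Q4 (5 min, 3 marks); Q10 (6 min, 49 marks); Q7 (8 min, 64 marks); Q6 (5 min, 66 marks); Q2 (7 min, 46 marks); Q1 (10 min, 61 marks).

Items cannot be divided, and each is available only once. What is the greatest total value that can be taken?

191 marks

Check high-value combinations within 24 min:
- Q7+Q6+Q1: time 8+5+10=23, value 64+66+61=191
- Q3+Q10+Q7+Q6: time 2+6+8+5=21, value 8+49+64+66=187
- Q3+Q7+Q6+Q2: time 2+8+5+7=22, value 8+64+66+46=184
- Q3+Q10+Q6+Q1: time 2+6+5+10=23, value 8+49+66+61=184
Best: 191 marks.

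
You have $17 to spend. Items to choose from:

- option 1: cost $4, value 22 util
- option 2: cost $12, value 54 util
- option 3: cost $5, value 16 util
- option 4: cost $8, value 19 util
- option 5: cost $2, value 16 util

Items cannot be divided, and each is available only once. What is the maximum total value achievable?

This is a 0/1 knapsack; check combinations near the capacity.
- option 1+option 2: cost 4+12=16, value 22+54=76
- option 2+option 5: cost 12+2=14, value 54+16=70
- option 2+option 3: cost 12+5=17, value 54+16=70
Best: 76 util.

76 util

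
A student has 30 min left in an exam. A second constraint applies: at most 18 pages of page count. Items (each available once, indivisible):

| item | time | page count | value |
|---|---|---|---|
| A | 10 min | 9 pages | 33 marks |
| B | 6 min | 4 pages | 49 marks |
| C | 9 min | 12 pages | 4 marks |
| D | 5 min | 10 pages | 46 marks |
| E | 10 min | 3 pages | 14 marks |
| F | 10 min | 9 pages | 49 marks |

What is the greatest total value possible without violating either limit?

112 marks

Feasible sets respecting both limits:
- B+E+F: time 26, page count 16, value 112
- B+D+E: time 21, page count 17, value 109
- B+F: time 16, page count 13, value 98
Best: 112 marks.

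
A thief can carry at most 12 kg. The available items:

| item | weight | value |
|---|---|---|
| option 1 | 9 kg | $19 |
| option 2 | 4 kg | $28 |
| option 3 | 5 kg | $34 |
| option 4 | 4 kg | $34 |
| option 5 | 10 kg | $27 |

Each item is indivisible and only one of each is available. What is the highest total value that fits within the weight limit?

$68

Check high-value combinations within 12 kg:
- option 3+option 4: weight 5+4=9, value 34+34=68
- option 2+option 4: weight 4+4=8, value 28+34=62
- option 2+option 3: weight 4+5=9, value 28+34=62
Best: $68.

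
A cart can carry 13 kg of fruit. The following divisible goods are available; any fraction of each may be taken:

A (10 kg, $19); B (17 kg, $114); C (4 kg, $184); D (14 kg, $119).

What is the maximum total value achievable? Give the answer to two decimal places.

260.50

Take in order of value per unit:
- C (184/4 per unit): all 4 → value 184, running total 184.00
- D (119/14 per unit): 9 of 14 → value 9×119/14 = 76.5000, running total 260.50
Total 260.50.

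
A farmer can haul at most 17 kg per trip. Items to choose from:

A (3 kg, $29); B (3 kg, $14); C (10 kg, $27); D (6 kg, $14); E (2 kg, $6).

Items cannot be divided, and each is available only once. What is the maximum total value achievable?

This is a 0/1 knapsack; check combinations near the capacity.
- A+B+C: weight 3+3+10=16, value 29+14+27=70
- A+B+D+E: weight 3+3+6+2=14, value 29+14+14+6=63
- A+C+E: weight 3+10+2=15, value 29+27+6=62
Best: $70.

$70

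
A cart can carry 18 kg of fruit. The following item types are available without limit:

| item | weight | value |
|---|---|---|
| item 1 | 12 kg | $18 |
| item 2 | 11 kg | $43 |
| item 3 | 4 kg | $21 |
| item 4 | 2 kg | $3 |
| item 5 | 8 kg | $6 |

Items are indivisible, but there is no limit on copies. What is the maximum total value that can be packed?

$87

Best value-per-unit is item 3 at 21/4; filling with it alone gives 4×21 = 84.
Optimal mix: 4×item 3 + 1×item 4 → weight 18, value 87.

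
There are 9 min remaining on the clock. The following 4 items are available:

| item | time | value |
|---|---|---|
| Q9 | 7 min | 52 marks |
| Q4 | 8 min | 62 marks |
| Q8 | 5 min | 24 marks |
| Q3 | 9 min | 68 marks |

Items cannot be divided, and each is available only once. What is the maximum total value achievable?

This is a 0/1 knapsack; check combinations near the capacity.
- Q3: time 9, value 68
- Q4: time 8, value 62
- Q9: time 7, value 52
- Q8: time 5, value 24
Best: 68 marks.

68 marks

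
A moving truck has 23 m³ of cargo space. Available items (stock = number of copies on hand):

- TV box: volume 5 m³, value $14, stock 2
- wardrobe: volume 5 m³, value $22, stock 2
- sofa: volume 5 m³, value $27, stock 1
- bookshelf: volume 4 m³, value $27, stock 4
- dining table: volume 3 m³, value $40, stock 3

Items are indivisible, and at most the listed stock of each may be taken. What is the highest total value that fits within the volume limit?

Best selections within volume 23 and stock limits:
- 3×bookshelf + 3×dining table: volume 21, value 201
- 1×sofa + 2×bookshelf + 3×dining table: volume 22, value 201
- 1×wardrobe + 2×bookshelf + 3×dining table: volume 22, value 196
Best: $201.

$201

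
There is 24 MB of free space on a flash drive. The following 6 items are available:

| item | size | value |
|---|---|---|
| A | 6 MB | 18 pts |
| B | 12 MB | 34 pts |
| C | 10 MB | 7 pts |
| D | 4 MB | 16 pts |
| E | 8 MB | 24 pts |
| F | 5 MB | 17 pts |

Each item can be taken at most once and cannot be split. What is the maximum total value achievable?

75 pts

Check high-value combinations within 24 MB:
- A+D+E+F: size 6+4+8+5=23, value 18+16+24+17=75
- B+D+E: size 12+4+8=24, value 34+16+24=74
- A+B+F: size 6+12+5=23, value 18+34+17=69
- A+B+D: size 6+12+4=22, value 18+34+16=68
- B+D+F: size 12+4+5=21, value 34+16+17=67
Best: 75 pts.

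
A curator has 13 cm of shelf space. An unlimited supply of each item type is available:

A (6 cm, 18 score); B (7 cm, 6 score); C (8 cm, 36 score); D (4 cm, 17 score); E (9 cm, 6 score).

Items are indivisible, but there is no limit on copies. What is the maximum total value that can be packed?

Best value-per-unit is C at 36/8; filling with it alone gives 1×36 = 36.
Optimal mix: 1×C + 1×D → length 12, value 53.

53 score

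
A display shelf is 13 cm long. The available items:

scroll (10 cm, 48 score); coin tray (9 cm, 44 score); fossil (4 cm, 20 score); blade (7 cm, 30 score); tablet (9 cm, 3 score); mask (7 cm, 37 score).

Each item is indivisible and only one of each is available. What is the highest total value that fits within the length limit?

Check high-value combinations within 13 cm:
- coin tray+fossil: length 9+4=13, value 44+20=64
- fossil+mask: length 4+7=11, value 20+37=57
- fossil+blade: length 4+7=11, value 20+30=50
- scroll: length 10, value 48
Best: 64 score.

64 score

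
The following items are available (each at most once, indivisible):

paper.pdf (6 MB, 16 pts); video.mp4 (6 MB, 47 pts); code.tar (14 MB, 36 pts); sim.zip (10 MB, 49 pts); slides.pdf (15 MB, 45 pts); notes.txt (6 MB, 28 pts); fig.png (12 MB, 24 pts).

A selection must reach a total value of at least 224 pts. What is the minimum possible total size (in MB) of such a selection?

63

Subsets with value ≥ 224, sorted by total size:
- video.mp4+code.tar+sim.zip+slides.pdf+notes.txt+fig.png: size 63, value 229
- paper.pdf+video.mp4+code.tar+sim.zip+slides.pdf+notes.txt+fig.png: size 69, value 245
Minimum size: 63 MB.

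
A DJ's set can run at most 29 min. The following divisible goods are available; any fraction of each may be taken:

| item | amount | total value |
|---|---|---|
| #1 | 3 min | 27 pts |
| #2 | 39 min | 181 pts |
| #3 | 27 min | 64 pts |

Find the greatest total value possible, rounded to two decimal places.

Take in order of value per unit:
- #1 (27/3 per unit): all 3 → value 27, running total 27.00
- #2 (181/39 per unit): 26 of 39 → value 26×181/39 = 120.6667, running total 147.67
Total 147.67.

147.67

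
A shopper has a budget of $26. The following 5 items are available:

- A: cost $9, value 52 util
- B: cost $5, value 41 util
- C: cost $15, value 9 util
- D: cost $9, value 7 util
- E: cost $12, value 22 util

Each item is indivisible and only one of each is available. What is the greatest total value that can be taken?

This is a 0/1 knapsack; check combinations near the capacity.
- A+B+E: cost 9+5+12=26, value 52+41+22=115
- A+B+D: cost 9+5+9=23, value 52+41+7=100
- A+B: cost 9+5=14, value 52+41=93
- A+E: cost 9+12=21, value 52+22=74
Best: 115 util.

115 util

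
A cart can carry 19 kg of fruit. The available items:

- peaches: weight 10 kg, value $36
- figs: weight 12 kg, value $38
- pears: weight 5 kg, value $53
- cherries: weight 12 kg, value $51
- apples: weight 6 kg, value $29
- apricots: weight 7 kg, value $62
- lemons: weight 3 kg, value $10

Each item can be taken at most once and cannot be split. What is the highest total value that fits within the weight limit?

Check high-value combinations within 19 kg:
- pears+apples+apricots: weight 5+6+7=18, value 53+29+62=144
- pears+apricots+lemons: weight 5+7+3=15, value 53+62+10=125
- pears+apricots: weight 5+7=12, value 53+62=115
- cherries+apricots: weight 12+7=19, value 51+62=113
- pears+cherries: weight 5+12=17, value 53+51=104
Best: $144.

$144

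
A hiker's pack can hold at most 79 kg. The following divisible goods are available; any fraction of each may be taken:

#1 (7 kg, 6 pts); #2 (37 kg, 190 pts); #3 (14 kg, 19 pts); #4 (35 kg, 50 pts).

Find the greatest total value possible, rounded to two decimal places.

249.50

Take in order of value per unit:
- #2 (190/37 per unit): all 37 → value 190, running total 190.00
- #4 (50/35 per unit): all 35 → value 50, running total 240.00
- #3 (19/14 per unit): 7 of 14 → value 7×19/14 = 9.5000, running total 249.50
Total 249.50.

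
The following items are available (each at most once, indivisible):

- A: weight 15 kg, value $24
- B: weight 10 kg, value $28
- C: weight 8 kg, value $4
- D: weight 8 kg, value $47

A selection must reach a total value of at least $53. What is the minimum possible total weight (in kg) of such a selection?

18

Subsets with value ≥ 53, sorted by total weight:
- B+D: weight 18, value 75
- A+D: weight 23, value 71
Minimum weight: 18 kg.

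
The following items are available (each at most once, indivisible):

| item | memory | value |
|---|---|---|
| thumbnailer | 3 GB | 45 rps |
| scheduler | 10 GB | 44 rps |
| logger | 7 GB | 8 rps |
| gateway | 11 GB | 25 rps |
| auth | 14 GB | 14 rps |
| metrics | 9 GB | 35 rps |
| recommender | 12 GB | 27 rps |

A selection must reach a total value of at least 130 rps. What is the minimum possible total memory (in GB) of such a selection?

Subsets with value ≥ 130, sorted by total memory:
- thumbnailer+scheduler+logger+metrics: memory 29, value 132
- thumbnailer+scheduler+gateway+metrics: memory 33, value 149
Minimum memory: 29 GB.

29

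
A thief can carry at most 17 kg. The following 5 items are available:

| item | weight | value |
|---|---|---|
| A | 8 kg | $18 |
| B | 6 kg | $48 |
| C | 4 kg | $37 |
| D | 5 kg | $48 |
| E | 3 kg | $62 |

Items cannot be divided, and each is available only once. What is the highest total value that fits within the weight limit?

$158

Check high-value combinations within 17 kg:
- B+D+E: weight 6+5+3=14, value 48+48+62=158
- C+D+E: weight 4+5+3=12, value 37+48+62=147
- B+C+E: weight 6+4+3=13, value 48+37+62=147
- B+C+D: weight 6+4+5=15, value 48+37+48=133
Best: $158.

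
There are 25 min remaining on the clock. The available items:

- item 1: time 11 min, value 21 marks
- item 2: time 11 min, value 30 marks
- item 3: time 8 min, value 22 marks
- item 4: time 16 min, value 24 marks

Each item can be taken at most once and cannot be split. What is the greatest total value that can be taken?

52 marks

Check high-value combinations within 25 min:
- item 2+item 3: time 11+8=19, value 30+22=52
- item 1+item 2: time 11+11=22, value 21+30=51
- item 3+item 4: time 8+16=24, value 22+24=46
Best: 52 marks.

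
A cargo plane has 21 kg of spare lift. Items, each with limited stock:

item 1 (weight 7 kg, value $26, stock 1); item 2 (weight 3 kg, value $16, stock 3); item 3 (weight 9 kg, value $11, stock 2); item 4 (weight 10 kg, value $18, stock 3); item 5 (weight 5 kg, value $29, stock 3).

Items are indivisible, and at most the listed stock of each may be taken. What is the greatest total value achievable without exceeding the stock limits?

$119

Top feasible selections:
- 2×item 2 + 3×item 5: weight 21, value 119
- 3×item 2 + 2×item 5: weight 19, value 106
- 1×item 2 + 3×item 5: weight 18, value 103
Best: $119.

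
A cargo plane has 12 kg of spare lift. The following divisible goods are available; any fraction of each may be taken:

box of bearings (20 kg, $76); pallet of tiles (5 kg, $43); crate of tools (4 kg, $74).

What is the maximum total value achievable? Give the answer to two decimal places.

128.40

Take in order of value per unit:
- crate of tools (74/4 per unit): all 4 → value 74, running total 74.00
- pallet of tiles (43/5 per unit): all 5 → value 43, running total 117.00
- box of bearings (76/20 per unit): 3 of 20 → value 3×76/20 = 11.4000, running total 128.40
Total 128.40.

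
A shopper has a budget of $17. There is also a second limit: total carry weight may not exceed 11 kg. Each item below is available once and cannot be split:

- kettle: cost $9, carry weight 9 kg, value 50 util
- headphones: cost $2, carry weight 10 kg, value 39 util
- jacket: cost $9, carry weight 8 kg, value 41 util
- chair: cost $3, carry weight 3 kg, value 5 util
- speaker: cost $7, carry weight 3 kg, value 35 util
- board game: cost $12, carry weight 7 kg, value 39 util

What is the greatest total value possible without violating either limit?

Feasible sets respecting both limits:
- jacket+speaker: cost 16, carry weight 11, value 76
- kettle: cost 9, carry weight 9, value 50
- jacket+chair: cost 12, carry weight 11, value 46
- chair+board game: cost 15, carry weight 10, value 44
Best: 76 util.

76 util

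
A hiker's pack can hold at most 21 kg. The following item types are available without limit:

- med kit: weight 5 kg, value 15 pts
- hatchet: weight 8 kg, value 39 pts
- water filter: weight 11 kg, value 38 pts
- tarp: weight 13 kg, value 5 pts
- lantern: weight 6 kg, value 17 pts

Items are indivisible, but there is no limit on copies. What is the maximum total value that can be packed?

93 pts

Best value-per-unit is hatchet at 39/8; filling with it alone gives 2×39 = 78.
Optimal mix: 1×med kit + 2×hatchet → weight 21, value 93.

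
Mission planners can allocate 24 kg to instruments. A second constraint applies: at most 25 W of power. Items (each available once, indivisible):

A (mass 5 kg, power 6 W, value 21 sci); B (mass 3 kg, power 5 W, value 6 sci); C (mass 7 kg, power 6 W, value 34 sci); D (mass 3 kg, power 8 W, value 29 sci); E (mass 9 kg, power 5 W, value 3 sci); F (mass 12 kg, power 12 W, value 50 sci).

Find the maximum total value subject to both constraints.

105 sci

Feasible sets respecting both limits:
- A+C+F: mass 24, power 24, value 105
- A+B+C+D: mass 18, power 25, value 90
- B+C+F: mass 22, power 23, value 90
Best: 105 sci.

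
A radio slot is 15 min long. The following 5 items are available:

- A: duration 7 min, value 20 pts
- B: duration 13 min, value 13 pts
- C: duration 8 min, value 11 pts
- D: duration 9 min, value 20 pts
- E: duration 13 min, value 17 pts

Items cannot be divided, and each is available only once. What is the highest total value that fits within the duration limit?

31 pts

This is a 0/1 knapsack; check combinations near the capacity.
- A+C: duration 7+8=15, value 20+11=31
- A: duration 7, value 20
- D: duration 9, value 20
- E: duration 13, value 17
- B: duration 13, value 13
Best: 31 pts.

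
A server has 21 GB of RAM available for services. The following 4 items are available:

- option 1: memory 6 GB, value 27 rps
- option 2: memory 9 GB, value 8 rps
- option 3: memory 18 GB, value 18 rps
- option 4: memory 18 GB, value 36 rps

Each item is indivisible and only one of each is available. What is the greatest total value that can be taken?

36 rps

Check high-value combinations within 21 GB:
- option 4: memory 18, value 36
- option 1+option 2: memory 6+9=15, value 27+8=35
- option 1: memory 6, value 27
- option 3: memory 18, value 18
- option 2: memory 9, value 8
Best: 36 rps.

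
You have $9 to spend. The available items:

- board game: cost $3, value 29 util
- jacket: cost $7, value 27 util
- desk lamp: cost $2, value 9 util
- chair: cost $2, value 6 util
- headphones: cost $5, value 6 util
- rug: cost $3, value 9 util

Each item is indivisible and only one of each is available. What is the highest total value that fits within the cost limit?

This is a 0/1 knapsack; check combinations near the capacity.
- board game+desk lamp+rug: cost 3+2+3=8, value 29+9+9=47
- board game+desk lamp+chair: cost 3+2+2=7, value 29+9+6=44
- board game+chair+rug: cost 3+2+3=8, value 29+6+9=44
Best: 47 util.

47 util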